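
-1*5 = -5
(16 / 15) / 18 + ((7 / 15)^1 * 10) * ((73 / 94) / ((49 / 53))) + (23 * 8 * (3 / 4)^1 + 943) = 48189352 / 44415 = 1084.98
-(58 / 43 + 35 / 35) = -101 / 43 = -2.35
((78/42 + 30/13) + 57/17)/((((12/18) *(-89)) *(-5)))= 3489/137683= 0.03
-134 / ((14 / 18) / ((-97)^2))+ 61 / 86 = -975863417 / 602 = -1621035.58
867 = 867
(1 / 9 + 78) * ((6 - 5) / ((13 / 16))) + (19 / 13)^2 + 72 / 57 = 2876491 / 28899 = 99.54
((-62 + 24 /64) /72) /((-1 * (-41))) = -493 /23616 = -0.02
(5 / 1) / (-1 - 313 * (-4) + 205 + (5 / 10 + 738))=10 / 4389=0.00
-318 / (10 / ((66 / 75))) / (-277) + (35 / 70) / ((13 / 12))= 253224 / 450125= 0.56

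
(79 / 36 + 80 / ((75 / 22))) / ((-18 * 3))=-4619 / 9720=-0.48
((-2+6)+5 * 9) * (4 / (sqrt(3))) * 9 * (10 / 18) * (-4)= -3920 * sqrt(3) / 3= -2263.21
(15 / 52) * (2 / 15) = 1 / 26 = 0.04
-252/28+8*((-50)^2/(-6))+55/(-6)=-6703/2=-3351.50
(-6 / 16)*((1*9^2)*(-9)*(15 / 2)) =2050.31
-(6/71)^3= -216/357911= -0.00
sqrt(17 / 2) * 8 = 4 * sqrt(34) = 23.32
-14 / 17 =-0.82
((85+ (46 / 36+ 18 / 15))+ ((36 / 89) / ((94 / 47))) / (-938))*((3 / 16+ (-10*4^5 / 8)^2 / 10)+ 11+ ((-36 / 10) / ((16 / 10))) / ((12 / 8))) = 57434966404159 / 4007136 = 14333171.22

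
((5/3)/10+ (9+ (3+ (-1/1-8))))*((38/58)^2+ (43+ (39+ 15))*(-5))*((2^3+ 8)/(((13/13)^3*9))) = -61943648/22707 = -2727.95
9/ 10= 0.90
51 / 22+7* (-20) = -3029 / 22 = -137.68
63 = 63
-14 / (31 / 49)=-686 / 31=-22.13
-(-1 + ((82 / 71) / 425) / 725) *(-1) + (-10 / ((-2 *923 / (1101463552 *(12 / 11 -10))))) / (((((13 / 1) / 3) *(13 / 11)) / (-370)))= 184593381692480685779 / 48063494375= 3840615088.29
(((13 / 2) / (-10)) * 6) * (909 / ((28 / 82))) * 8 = -2906982 / 35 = -83056.63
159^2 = 25281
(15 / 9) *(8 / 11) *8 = 320 / 33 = 9.70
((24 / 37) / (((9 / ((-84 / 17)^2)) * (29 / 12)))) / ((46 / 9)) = 1016064 / 7132231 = 0.14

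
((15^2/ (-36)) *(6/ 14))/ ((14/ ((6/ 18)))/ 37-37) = 2775/ 37156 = 0.07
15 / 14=1.07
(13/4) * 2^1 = 13/2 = 6.50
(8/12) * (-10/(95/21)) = -28/19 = -1.47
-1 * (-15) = 15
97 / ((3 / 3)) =97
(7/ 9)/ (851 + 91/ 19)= 0.00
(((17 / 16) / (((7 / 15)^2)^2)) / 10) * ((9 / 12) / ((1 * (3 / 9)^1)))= 1549125 / 307328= 5.04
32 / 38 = 16 / 19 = 0.84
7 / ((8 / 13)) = 91 / 8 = 11.38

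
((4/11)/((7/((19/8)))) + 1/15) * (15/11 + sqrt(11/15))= 439 * sqrt(165)/34650 + 439/1694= 0.42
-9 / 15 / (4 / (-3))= 9 / 20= 0.45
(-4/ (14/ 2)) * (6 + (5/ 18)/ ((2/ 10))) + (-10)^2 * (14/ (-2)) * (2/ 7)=-1838/ 9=-204.22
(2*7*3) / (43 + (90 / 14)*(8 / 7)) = 2058 / 2467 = 0.83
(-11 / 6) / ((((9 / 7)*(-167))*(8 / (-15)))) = -385 / 24048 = -0.02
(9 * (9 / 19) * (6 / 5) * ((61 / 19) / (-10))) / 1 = -14823 / 9025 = -1.64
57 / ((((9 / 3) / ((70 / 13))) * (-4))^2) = 11.48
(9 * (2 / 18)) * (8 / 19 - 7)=-6.58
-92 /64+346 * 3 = 1036.56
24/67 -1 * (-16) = 1096/67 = 16.36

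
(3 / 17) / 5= 3 / 85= 0.04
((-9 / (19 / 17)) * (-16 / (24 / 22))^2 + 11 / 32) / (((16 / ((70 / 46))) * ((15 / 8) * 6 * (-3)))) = 7370825 / 1510272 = 4.88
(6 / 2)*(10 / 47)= 30 / 47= 0.64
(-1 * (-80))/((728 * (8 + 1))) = 10/819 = 0.01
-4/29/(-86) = 2/1247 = 0.00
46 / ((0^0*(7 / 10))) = 460 / 7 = 65.71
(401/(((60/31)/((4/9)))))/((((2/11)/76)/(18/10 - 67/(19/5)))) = -411316928/675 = -609358.41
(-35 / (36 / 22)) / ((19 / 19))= -385 / 18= -21.39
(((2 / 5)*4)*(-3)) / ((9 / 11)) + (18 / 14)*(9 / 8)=-3713 / 840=-4.42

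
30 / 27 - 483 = -481.89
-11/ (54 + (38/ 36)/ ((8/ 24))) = -66/ 343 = -0.19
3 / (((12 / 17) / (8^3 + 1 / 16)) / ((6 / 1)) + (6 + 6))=417843 / 1671404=0.25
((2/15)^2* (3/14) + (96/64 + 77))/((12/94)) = 3874163/6300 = 614.95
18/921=6/307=0.02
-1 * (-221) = 221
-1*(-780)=780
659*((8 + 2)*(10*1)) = 65900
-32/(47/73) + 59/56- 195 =-641283/2632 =-243.65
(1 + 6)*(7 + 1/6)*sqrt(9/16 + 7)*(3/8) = 3311/64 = 51.73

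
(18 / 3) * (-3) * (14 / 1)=-252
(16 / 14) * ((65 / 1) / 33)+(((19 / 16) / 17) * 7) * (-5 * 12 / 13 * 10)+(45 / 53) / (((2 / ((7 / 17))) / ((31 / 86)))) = -9425722535 / 465380916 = -20.25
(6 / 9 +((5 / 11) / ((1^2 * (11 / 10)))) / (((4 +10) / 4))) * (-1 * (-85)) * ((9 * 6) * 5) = 15254100 / 847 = 18009.56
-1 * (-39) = 39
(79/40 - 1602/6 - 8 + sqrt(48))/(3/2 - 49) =10921/1900 - 8*sqrt(3)/95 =5.60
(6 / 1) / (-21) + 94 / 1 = 656 / 7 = 93.71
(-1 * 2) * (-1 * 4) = 8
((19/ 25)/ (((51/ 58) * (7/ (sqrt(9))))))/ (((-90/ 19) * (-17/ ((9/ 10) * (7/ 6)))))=10469/ 2167500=0.00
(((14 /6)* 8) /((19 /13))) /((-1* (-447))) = 728 /25479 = 0.03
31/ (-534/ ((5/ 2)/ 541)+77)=-155/ 577403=-0.00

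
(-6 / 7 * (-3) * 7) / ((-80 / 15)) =-27 / 8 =-3.38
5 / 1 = 5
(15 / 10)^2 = 9 / 4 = 2.25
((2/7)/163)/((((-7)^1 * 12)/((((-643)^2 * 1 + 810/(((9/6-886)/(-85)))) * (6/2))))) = -731528981/28258006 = -25.89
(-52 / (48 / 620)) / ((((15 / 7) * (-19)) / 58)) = 163618 / 171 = 956.83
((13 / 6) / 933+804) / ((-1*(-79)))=4500805 / 442242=10.18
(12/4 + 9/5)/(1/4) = 96/5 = 19.20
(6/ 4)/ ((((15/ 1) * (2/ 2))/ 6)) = 3/ 5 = 0.60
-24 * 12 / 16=-18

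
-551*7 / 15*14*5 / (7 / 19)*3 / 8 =-73283 / 4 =-18320.75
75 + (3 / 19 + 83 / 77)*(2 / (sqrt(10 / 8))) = 7232*sqrt(5) / 7315 + 75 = 77.21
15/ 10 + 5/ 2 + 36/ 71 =4.51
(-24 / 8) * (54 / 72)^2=-27 / 16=-1.69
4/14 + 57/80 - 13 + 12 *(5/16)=-4621/560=-8.25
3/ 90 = 1/ 30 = 0.03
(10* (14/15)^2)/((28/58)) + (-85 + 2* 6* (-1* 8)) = -7333/45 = -162.96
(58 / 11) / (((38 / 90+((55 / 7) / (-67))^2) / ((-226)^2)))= 3665330021745 / 5933653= 617718.97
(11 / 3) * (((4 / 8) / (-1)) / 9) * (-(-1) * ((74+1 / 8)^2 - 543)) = -3485867 / 3456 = -1008.64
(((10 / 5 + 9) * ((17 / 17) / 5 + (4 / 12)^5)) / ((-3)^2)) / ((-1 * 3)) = -2728 / 32805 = -0.08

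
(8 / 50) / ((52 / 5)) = 0.02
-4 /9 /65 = -4 /585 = -0.01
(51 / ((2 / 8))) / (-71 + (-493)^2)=102 / 121489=0.00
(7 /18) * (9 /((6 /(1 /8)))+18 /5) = 707 /480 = 1.47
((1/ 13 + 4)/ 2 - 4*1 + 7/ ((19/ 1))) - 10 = -5727/ 494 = -11.59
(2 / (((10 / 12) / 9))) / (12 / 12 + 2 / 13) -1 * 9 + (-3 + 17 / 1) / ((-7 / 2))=143 / 25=5.72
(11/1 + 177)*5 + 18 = 958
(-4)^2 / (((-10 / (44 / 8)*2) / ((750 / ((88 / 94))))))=-3525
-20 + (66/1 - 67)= -21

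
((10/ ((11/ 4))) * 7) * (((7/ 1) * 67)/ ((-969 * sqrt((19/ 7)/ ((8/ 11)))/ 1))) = -262640 * sqrt(2926)/ 2227731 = -6.38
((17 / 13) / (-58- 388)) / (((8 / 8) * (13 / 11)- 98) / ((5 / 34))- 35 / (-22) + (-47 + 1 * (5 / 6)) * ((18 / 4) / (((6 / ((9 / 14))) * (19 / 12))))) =49742 / 11380612997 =0.00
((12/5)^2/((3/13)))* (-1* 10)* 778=-970944/5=-194188.80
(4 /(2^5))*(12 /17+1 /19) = 245 /2584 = 0.09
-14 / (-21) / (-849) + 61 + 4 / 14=1092649 / 17829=61.28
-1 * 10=-10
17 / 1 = 17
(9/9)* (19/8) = 19/8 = 2.38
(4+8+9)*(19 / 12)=133 / 4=33.25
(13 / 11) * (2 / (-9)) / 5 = -26 / 495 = -0.05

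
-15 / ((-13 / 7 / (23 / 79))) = 2415 / 1027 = 2.35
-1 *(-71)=71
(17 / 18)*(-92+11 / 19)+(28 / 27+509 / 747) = -7206383 / 85158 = -84.62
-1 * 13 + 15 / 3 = -8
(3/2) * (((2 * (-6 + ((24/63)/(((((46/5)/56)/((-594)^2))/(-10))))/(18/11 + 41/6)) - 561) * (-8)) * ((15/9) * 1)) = 496940429220/12857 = 38651351.73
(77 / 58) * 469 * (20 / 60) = 36113 / 174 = 207.55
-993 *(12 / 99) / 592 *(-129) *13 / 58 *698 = 193725363 / 47212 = 4103.31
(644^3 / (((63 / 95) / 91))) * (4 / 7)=20943246364.44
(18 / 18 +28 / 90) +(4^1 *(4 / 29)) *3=3871 / 1305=2.97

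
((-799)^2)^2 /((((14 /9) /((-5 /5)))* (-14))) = 3668002531209 /196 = 18714298628.62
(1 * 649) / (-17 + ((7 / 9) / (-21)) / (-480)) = -764640 / 20029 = -38.18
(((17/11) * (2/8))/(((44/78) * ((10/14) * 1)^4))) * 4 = 1591863/151250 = 10.52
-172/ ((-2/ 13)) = 1118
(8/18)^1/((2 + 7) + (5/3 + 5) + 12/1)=4/249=0.02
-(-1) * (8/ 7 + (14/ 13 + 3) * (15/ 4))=5981/ 364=16.43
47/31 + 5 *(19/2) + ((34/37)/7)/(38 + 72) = 43291609/883190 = 49.02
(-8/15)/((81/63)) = -56/135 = -0.41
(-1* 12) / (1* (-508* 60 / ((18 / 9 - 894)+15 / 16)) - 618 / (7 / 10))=99799 / 7057875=0.01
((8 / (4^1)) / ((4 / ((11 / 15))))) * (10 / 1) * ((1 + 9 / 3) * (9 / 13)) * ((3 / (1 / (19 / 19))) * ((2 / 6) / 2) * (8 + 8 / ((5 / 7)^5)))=10524096 / 40625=259.05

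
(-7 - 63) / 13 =-70 / 13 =-5.38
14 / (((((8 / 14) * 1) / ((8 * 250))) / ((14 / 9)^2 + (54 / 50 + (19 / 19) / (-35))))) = 170087.90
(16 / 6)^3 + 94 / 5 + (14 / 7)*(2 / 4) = 5233 / 135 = 38.76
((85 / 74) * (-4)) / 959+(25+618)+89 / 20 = 459465967 / 709660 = 647.45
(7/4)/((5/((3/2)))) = 21/40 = 0.52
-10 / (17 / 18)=-180 / 17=-10.59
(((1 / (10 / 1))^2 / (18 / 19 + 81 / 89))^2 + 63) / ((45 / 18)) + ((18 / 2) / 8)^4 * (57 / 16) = 62447479939181477 / 2020532428800000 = 30.91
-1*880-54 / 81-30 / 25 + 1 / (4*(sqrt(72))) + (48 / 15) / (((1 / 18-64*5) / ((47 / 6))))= -15237364 / 17277 + sqrt(2) / 48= -881.92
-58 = -58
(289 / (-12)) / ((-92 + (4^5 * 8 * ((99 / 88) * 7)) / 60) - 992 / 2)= -0.05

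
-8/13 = -0.62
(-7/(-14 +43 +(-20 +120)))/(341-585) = 7/31476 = 0.00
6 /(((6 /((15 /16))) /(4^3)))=60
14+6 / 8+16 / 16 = 63 / 4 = 15.75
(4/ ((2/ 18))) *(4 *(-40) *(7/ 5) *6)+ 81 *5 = -47979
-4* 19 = -76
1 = 1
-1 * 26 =-26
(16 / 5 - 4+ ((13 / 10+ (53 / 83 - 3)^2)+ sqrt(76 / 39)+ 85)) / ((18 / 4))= 4 * sqrt(741) / 351+ 1254851 / 62001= 20.55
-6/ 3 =-2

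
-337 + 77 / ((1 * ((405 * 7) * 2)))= -272959 / 810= -336.99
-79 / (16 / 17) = -1343 / 16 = -83.94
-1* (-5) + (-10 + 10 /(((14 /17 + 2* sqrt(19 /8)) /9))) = -68335 /5099 + 26010* sqrt(38) /5099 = 18.04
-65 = -65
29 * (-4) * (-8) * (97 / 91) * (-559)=-3870688 / 7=-552955.43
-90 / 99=-10 / 11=-0.91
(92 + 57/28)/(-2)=-2633/56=-47.02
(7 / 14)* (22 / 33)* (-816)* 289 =-78608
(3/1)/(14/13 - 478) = -39/6200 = -0.01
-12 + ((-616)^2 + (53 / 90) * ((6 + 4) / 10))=34150013 / 90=379444.59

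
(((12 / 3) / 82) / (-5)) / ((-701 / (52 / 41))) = 104 / 5891905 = 0.00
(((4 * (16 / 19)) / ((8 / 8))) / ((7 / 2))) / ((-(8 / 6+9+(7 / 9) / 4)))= -4608 / 50407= -0.09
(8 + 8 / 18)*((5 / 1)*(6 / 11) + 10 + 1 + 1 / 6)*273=3170986 / 99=32030.16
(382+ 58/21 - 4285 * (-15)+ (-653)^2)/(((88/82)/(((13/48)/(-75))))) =-1374133163/831600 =-1652.40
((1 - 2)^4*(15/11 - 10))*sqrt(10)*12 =-327.73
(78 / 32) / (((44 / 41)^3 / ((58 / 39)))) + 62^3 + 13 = 162424716661 / 681472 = 238343.93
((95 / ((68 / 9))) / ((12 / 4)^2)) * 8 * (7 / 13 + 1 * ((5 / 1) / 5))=3800 / 221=17.19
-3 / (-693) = 1 / 231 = 0.00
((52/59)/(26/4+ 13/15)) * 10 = 1200/1003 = 1.20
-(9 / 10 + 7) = -79 / 10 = -7.90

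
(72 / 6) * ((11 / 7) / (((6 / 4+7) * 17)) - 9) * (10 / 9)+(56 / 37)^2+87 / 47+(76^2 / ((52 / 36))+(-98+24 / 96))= 76863964761611 / 20305878684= 3785.31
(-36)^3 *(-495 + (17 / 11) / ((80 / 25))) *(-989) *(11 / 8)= -62750581335 / 2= -31375290667.50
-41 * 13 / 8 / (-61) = 533 / 488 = 1.09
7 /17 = 0.41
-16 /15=-1.07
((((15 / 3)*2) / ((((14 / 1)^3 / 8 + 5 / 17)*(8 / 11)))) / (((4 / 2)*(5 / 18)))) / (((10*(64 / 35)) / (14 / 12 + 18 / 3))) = 168861 / 5976064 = 0.03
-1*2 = -2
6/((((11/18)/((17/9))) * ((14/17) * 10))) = 867/385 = 2.25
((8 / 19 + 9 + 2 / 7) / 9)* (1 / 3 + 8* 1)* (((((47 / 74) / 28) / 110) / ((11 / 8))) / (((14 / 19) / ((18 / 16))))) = 303385 / 147418656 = 0.00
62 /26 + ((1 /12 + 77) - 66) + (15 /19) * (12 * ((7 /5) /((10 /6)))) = 317531 /14820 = 21.43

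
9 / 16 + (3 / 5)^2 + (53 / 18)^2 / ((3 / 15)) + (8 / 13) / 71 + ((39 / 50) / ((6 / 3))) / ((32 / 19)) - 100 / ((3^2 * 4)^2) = 44.43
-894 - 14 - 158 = -1066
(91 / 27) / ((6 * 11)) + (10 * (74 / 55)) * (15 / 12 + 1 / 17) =535013 / 30294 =17.66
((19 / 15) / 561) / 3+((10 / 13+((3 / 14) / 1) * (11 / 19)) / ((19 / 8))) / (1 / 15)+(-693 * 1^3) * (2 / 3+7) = -4401516196466 / 829323495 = -5307.36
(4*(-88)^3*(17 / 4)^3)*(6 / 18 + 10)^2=-201093570656 / 9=-22343730072.89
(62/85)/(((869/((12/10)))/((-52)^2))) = 1005888/369325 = 2.72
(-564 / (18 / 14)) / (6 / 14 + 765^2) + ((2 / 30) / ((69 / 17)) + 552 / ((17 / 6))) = 260071695193 / 1334801665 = 194.84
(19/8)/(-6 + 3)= -19/24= -0.79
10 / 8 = 1.25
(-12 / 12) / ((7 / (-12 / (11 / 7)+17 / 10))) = 653 / 770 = 0.85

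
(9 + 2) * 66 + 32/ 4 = 734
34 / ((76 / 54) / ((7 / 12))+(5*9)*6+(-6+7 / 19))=40698 / 319337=0.13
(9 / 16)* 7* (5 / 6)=105 / 32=3.28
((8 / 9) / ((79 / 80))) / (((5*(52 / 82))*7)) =2624 / 64701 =0.04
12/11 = 1.09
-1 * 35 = -35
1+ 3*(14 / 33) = 2.27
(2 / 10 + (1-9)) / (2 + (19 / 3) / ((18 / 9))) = -234 / 155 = -1.51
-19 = -19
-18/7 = -2.57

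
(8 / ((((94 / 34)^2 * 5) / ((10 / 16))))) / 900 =289 / 1988100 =0.00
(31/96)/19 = 0.02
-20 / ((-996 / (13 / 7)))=65 / 1743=0.04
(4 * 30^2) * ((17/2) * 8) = 244800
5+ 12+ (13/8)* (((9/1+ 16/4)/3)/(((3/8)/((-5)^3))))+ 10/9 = -20962/9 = -2329.11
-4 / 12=-1 / 3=-0.33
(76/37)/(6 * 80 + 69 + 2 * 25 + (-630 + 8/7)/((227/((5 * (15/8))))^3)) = 1593049127936/464528115113593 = 0.00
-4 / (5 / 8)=-32 / 5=-6.40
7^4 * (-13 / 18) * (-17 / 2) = 530621 / 36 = 14739.47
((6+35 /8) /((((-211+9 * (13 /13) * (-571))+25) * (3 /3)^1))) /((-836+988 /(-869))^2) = -62678363 /22544580759398400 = -0.00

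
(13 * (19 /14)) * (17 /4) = 4199 /56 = 74.98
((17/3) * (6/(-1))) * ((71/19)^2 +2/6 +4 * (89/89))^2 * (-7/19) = 4193.71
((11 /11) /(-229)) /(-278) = 1 /63662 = 0.00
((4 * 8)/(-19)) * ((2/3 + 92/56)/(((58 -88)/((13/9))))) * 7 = 10088/7695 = 1.31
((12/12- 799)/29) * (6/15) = -1596/145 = -11.01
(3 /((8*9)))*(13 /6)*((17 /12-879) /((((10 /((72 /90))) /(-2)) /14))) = 958321 /5400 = 177.47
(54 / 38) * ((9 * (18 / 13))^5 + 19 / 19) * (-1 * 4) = -12050366989500 / 7054567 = -1708165.36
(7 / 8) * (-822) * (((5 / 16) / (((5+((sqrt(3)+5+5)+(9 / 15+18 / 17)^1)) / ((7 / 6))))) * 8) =-168328475 / 1322254+242507125 * sqrt(3) / 31734096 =-114.07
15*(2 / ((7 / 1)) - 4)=-390 / 7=-55.71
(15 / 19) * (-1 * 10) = -150 / 19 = -7.89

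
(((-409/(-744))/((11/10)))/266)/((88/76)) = 2045/1260336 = 0.00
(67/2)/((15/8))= 268/15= 17.87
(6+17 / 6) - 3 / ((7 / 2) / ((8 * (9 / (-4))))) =1019 / 42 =24.26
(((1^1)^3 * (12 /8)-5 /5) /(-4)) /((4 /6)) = -0.19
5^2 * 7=175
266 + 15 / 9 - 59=626 / 3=208.67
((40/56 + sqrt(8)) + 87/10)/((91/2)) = 4 * sqrt(2)/91 + 659/3185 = 0.27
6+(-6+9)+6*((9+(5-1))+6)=123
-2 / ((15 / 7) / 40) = -112 / 3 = -37.33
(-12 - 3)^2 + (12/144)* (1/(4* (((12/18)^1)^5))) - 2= 114257/512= 223.16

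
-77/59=-1.31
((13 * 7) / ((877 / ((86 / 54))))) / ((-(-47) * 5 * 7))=559 / 5564565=0.00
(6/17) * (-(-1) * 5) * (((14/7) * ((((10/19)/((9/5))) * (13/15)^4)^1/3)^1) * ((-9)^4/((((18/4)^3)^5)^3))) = 8039206809833046016/1566184573606850618646067436594990517129660015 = 0.00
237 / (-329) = -0.72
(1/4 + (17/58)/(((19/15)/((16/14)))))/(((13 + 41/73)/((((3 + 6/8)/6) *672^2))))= 10706.63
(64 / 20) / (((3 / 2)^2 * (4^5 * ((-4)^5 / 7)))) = -7 / 737280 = -0.00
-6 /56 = -3 /28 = -0.11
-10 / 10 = -1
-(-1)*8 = 8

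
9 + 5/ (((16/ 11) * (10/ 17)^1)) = 475/ 32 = 14.84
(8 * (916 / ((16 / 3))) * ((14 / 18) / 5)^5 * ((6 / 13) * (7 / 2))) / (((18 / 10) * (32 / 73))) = 0.26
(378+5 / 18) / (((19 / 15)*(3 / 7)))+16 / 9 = 698.61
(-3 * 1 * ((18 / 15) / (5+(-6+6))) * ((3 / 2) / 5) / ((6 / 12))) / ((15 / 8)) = -0.23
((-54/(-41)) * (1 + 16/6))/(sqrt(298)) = 99 * sqrt(298)/6109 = 0.28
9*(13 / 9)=13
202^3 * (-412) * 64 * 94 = -20429566529536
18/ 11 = 1.64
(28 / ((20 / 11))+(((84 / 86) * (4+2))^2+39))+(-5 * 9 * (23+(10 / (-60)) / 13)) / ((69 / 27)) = -1747170571 / 5528510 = -316.03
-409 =-409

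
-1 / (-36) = 1 / 36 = 0.03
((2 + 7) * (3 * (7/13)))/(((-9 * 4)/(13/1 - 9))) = -21/13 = -1.62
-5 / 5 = -1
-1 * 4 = -4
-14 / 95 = -0.15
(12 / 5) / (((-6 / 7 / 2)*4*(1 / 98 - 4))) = 686 / 1955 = 0.35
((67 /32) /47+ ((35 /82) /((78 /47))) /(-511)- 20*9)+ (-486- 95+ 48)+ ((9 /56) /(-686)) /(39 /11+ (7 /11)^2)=-35912196001189843 /50370843724656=-712.96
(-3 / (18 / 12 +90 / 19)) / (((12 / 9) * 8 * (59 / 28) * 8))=-399 / 149152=-0.00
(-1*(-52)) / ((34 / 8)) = 208 / 17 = 12.24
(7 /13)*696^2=3390912 /13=260839.38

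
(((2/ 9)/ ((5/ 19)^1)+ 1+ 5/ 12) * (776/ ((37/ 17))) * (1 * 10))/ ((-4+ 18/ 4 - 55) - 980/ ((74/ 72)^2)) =-198658328/ 24204429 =-8.21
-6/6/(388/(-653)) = 653/388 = 1.68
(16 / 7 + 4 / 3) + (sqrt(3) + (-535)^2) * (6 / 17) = 6 * sqrt(3) / 17 + 36065642 / 357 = 101024.82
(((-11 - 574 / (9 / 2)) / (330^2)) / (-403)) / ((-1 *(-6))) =1247 / 2369881800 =0.00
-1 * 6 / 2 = -3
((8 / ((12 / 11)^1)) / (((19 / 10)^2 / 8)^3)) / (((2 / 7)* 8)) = 4928000000 / 141137643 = 34.92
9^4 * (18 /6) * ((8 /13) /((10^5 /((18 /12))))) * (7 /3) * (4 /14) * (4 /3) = 0.16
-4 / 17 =-0.24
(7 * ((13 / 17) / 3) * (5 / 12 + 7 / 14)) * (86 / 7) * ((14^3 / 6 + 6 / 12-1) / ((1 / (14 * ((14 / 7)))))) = 117980863 / 459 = 257038.92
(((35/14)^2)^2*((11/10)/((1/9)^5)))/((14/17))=1380270375/448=3080960.66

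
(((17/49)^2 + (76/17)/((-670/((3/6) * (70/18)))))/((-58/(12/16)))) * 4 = -1321603/237922293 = -0.01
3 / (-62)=-3 / 62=-0.05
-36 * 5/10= -18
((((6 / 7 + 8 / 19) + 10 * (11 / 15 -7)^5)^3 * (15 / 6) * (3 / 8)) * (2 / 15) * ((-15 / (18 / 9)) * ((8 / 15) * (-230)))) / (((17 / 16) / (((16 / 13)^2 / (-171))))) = 700863214793409111328704704632481690386432 / 809795814550448964697265625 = 865481399385210.67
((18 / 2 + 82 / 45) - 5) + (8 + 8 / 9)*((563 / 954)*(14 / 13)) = 3201062 / 279045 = 11.47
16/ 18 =8/ 9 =0.89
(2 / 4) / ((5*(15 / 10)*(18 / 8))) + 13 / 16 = 1819 / 2160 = 0.84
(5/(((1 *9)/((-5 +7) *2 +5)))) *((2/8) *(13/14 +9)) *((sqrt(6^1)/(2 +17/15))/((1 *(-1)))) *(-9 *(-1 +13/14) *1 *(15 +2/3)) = -31275 *sqrt(6)/784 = -97.71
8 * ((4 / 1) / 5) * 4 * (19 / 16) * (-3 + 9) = 912 / 5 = 182.40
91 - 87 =4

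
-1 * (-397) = 397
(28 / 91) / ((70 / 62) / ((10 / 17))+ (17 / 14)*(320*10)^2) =1736 / 70154250829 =0.00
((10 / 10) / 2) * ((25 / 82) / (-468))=-25 / 76752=-0.00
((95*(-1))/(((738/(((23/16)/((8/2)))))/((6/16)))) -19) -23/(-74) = -87176653/4660224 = -18.71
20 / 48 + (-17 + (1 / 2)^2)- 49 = -196 / 3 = -65.33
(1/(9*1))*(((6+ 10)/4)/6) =2/27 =0.07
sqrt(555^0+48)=7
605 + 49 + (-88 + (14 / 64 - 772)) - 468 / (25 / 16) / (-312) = -163857 / 800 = -204.82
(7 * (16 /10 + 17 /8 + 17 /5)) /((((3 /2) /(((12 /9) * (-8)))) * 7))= -152 /3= -50.67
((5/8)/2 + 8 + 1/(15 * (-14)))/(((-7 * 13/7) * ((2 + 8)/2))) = -13957/109200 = -0.13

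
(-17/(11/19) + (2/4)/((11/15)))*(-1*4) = 1262/11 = 114.73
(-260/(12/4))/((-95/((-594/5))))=-10296/95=-108.38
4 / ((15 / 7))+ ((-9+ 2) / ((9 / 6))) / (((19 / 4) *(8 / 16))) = -28 / 285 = -0.10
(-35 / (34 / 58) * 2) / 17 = -2030 / 289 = -7.02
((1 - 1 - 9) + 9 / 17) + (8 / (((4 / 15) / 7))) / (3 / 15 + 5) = 7053 / 221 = 31.91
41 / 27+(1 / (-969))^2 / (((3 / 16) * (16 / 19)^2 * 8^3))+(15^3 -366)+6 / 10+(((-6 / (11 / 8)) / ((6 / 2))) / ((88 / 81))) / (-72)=116449454103133 / 38672916480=3011.14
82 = 82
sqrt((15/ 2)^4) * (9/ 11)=2025/ 44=46.02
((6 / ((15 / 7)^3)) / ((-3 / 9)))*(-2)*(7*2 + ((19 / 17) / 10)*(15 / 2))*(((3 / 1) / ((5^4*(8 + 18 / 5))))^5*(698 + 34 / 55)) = 134642724741 / 292631901779174804687500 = 0.00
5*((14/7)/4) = 5/2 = 2.50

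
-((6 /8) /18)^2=-1 /576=-0.00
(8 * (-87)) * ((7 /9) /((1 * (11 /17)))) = -27608 /33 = -836.61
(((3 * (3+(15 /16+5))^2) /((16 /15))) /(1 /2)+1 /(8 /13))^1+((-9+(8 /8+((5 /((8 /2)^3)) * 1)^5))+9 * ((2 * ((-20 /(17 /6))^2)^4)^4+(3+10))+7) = 528520984792439229768951815177907358247957942050212729455661366099822871651893 /2542525714828852943644907115335284505756475326464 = 207872424538296551044352900000.00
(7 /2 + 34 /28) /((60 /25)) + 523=14699 /28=524.96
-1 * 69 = -69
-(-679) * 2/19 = 1358/19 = 71.47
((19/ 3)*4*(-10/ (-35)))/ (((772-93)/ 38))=5776/ 14259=0.41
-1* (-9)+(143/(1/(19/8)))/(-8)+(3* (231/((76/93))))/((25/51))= 51573409/30400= 1696.49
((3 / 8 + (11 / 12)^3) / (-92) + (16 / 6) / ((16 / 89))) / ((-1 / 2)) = -2356165 / 79488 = -29.64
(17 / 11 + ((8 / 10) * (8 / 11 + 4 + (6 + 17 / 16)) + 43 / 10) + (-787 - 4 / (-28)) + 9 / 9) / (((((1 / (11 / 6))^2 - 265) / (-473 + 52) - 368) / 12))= 25.17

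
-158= -158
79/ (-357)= -79/ 357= -0.22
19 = 19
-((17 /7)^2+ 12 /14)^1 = -331 /49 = -6.76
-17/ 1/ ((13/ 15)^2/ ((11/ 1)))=-42075/ 169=-248.96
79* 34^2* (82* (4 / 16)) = 1872142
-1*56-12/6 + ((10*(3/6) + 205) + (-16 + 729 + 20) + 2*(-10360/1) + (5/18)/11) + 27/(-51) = -66766307/3366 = -19835.50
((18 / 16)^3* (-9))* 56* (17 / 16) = -780759 / 1024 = -762.46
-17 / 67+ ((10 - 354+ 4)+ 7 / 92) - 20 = -360.18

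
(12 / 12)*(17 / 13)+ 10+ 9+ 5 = 25.31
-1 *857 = -857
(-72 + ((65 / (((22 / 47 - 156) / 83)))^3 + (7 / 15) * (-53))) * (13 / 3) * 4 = -25491648776557379 / 35155610190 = -725108.98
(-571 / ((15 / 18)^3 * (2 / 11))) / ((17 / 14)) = -9496872 / 2125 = -4469.12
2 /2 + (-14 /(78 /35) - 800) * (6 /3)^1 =-62851 /39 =-1611.56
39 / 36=13 / 12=1.08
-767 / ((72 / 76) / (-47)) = 38051.72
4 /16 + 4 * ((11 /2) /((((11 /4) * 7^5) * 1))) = 16839 /67228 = 0.25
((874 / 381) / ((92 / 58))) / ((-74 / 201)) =-36917 / 9398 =-3.93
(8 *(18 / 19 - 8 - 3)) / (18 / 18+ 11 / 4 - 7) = 6112 / 247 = 24.74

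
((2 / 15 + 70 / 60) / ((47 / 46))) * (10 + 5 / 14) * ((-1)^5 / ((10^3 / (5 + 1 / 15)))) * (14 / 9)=-164749 / 1586250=-0.10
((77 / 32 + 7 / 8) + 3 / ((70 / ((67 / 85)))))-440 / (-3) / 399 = 3.68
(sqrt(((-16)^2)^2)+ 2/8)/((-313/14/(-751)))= 5388425/626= 8607.71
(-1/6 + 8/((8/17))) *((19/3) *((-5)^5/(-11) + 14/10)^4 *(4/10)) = 12961413246949286256/45753125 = 283290228742.83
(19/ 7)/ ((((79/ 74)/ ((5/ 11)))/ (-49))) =-49210/ 869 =-56.63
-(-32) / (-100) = -0.32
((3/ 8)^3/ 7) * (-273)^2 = 287469/ 512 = 561.46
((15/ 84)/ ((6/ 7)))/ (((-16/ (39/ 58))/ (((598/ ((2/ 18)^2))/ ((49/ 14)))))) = -1574235/ 12992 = -121.17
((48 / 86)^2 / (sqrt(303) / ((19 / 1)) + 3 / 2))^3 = 152416953324011520 / 1978882720660852111 -8512466162024448 * sqrt(303) / 1978882720660852111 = 0.00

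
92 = 92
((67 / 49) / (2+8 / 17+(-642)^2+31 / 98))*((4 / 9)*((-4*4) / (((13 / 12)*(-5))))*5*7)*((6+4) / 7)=5831680 / 26780124813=0.00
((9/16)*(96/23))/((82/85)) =2295/943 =2.43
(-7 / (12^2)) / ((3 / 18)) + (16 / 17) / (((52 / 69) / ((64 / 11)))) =406919 / 58344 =6.97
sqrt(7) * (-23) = -23 * sqrt(7) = -60.85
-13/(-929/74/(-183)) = -176046/929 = -189.50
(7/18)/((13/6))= 7/39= 0.18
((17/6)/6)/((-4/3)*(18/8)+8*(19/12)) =17/348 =0.05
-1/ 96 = -0.01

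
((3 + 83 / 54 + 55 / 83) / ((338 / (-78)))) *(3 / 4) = -23305 / 25896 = -0.90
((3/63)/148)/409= 1/1271172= 0.00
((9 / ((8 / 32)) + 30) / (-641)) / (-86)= 33 / 27563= 0.00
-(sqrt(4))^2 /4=-1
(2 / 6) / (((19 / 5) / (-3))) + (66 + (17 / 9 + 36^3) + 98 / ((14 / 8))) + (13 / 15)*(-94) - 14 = 39914956 / 855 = 46684.16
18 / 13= 1.38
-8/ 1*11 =-88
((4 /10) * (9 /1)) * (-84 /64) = -189 /40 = -4.72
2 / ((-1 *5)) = -0.40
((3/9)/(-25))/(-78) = 1/5850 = 0.00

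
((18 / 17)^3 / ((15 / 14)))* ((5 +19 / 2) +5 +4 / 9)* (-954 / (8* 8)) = -32364927 / 98260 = -329.38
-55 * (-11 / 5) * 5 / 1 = 605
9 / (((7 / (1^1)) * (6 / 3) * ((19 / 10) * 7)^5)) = 450000 / 291310571251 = 0.00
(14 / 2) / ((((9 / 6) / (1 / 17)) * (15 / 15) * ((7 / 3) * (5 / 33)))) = 66 / 85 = 0.78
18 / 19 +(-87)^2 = 7569.95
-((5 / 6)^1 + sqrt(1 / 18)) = -1.07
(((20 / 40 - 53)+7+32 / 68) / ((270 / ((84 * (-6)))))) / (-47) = -21434 / 11985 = -1.79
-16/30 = -8/15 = -0.53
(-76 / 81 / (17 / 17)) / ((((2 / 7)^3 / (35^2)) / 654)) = -870182425 / 27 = -32228978.70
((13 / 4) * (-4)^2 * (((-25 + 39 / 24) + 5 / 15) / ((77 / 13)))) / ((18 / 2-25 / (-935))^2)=-42442829 / 17096064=-2.48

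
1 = 1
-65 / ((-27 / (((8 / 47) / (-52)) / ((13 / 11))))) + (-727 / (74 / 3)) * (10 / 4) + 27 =-46.69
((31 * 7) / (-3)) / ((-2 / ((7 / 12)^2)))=10633 / 864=12.31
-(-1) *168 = 168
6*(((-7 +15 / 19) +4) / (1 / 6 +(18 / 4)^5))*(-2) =6912 / 480871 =0.01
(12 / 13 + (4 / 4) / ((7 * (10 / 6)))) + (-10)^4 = 4550459 / 455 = 10001.01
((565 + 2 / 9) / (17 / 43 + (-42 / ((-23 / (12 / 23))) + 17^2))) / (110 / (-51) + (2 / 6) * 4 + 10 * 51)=1967137813 / 514520707392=0.00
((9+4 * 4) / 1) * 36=900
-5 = -5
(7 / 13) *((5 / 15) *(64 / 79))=0.15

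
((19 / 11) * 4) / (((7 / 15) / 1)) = 1140 / 77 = 14.81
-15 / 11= -1.36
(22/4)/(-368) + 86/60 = 15659/11040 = 1.42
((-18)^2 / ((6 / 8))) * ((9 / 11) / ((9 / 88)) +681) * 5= 1488240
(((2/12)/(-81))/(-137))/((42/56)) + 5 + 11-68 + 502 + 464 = 91283924/99873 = 914.00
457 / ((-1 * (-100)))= 457 / 100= 4.57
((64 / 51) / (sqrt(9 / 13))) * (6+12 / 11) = 1664 * sqrt(13) / 561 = 10.69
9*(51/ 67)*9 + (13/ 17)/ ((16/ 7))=1129729/ 18224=61.99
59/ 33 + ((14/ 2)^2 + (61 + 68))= 5933/ 33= 179.79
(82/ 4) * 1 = 41/ 2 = 20.50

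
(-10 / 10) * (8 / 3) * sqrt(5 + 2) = -8 * sqrt(7) / 3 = -7.06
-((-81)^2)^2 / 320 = -43046721 / 320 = -134521.00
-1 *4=-4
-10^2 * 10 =-1000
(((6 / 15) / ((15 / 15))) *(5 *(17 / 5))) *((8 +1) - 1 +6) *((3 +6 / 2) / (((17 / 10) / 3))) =1008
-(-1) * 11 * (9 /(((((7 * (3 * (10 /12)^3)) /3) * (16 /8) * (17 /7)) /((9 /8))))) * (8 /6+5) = 152361 /4250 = 35.85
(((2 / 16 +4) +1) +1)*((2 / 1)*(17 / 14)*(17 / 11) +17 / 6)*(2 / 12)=21301 / 3168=6.72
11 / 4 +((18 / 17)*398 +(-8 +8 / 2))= 28571 / 68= 420.16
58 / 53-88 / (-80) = 1163 / 530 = 2.19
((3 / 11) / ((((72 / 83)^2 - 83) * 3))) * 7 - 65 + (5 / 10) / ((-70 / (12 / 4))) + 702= 555800761821 / 872568620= 636.97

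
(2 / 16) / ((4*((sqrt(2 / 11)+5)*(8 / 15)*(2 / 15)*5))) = 825 / 46592 - 15*sqrt(22) / 46592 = 0.02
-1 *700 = -700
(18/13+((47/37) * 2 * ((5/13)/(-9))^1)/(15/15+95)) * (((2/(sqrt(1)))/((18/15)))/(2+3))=287477/623376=0.46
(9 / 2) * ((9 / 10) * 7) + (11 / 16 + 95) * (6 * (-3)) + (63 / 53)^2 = -190181889 / 112360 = -1692.61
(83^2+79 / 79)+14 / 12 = 41347 / 6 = 6891.17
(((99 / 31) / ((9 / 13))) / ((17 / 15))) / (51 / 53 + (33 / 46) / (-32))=55781440 / 12880407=4.33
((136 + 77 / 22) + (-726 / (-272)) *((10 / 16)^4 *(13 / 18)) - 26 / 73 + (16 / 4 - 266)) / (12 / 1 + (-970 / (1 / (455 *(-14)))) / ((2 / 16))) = -29903972291 / 12060747515559936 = -0.00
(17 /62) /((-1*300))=-0.00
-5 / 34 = -0.15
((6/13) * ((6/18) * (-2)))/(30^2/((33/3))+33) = -44/16419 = -0.00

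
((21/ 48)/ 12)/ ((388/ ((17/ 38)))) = 119/ 2830848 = 0.00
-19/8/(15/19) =-361/120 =-3.01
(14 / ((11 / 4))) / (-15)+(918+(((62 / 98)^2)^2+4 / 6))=291219362563 / 317064055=918.49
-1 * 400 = -400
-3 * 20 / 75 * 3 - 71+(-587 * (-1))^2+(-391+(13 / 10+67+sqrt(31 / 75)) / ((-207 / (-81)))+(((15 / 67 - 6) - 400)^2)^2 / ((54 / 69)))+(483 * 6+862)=3 * sqrt(93) / 115+144502442033541500729 / 4171282047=34642213210.81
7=7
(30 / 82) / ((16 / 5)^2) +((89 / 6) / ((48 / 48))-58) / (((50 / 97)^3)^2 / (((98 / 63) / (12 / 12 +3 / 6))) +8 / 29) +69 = -15223551374131122007 / 195638982438430464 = -77.81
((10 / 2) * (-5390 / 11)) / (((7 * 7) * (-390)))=5 / 39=0.13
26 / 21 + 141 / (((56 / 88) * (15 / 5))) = 75.10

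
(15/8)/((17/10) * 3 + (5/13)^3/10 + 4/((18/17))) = 1482975/7026112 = 0.21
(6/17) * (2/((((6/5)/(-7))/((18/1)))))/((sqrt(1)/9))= -11340/17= -667.06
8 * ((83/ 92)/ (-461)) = -0.02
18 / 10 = 9 / 5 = 1.80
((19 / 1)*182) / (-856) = -1729 / 428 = -4.04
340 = 340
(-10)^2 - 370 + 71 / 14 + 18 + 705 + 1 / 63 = 57719 / 126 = 458.09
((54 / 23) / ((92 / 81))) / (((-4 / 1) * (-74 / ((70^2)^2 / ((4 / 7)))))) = 22973068125 / 78292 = 293428.04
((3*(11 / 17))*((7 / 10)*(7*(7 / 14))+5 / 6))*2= 12.75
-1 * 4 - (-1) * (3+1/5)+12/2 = 26/5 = 5.20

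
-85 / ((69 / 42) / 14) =-16660 / 23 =-724.35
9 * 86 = 774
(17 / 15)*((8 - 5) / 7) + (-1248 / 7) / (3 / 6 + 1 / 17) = -211837 / 665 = -318.55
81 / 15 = 27 / 5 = 5.40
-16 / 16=-1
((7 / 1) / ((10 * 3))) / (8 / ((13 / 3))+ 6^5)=91 / 3033360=0.00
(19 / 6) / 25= 19 / 150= 0.13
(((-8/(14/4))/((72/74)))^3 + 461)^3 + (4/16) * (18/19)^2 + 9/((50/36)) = 89936636.49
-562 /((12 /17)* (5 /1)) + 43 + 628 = 15353 /30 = 511.77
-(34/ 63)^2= -1156/ 3969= -0.29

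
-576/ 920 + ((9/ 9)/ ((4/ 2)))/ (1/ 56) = 3148/ 115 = 27.37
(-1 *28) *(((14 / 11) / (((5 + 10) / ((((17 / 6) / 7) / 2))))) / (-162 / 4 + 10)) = 476 / 30195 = 0.02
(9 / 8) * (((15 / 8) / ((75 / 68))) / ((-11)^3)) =-153 / 106480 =-0.00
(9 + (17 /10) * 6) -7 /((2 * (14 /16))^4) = 31648 /1715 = 18.45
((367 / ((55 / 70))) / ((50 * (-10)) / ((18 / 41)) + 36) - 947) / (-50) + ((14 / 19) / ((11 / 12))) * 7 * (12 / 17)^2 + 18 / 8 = 24.00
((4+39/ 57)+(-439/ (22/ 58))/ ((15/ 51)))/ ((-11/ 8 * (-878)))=-16428872/ 5046305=-3.26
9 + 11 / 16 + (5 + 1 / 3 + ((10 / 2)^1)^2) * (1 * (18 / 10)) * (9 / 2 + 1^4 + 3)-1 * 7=37343 / 80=466.79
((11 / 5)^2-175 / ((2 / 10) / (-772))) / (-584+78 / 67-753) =-505.68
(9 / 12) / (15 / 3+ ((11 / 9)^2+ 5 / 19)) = 4617 / 41596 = 0.11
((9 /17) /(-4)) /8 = -9 /544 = -0.02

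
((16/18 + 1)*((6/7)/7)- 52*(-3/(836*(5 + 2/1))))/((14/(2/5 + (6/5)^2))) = 7291/215061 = 0.03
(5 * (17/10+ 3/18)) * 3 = 28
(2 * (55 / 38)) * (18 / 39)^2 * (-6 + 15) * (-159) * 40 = -113335200 / 3211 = -35295.92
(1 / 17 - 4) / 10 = -67 / 170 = -0.39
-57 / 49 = -1.16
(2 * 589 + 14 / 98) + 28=8443 / 7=1206.14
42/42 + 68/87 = 155/87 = 1.78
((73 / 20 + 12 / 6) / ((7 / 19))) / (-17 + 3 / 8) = -226 / 245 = -0.92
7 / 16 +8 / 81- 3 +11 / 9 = -1609 / 1296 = -1.24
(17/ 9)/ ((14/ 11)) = 187/ 126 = 1.48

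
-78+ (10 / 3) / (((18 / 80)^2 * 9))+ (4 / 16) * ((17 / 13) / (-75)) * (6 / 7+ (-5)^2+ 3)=-704617993 / 9950850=-70.81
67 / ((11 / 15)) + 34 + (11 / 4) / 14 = 77345 / 616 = 125.56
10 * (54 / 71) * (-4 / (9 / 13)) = -3120 / 71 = -43.94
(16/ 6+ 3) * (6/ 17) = 2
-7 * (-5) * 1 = 35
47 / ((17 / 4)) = 188 / 17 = 11.06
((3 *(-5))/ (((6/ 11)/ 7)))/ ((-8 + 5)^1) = 385/ 6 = 64.17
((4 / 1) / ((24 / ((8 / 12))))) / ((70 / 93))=31 / 210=0.15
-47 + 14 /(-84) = -283 /6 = -47.17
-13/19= -0.68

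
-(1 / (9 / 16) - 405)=3629 / 9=403.22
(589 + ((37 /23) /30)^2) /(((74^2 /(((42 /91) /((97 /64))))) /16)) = 35894306432 /68491309575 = 0.52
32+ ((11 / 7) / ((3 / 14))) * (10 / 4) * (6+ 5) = 701 / 3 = 233.67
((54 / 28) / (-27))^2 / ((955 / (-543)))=-543 / 187180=-0.00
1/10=0.10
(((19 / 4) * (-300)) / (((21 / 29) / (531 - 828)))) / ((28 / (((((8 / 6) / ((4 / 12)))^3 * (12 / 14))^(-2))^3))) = 363811525 / 474989023199232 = 0.00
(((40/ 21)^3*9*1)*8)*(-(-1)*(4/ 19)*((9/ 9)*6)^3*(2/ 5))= 58982400/ 6517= 9050.54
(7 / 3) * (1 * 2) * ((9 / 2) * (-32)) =-672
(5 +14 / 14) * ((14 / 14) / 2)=3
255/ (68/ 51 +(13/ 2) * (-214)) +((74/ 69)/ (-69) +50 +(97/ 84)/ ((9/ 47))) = 55.83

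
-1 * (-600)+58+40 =698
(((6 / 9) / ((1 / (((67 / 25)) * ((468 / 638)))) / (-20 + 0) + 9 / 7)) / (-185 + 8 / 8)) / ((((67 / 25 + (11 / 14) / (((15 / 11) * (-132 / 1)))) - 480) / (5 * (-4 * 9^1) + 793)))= 282552051600 / 76529330203043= 0.00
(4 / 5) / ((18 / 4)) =8 / 45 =0.18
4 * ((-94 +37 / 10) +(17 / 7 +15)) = -10202 / 35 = -291.49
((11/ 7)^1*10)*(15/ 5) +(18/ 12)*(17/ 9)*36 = 1044/ 7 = 149.14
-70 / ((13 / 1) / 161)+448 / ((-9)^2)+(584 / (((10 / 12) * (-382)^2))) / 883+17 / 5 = -857.99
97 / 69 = 1.41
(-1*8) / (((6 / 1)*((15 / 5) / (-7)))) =28 / 9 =3.11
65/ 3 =21.67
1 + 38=39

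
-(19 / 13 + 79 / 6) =-1141 / 78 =-14.63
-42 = -42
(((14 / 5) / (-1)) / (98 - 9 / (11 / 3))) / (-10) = 77 / 26275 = 0.00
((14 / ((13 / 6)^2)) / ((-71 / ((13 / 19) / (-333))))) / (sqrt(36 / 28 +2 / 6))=28* sqrt(714) / 11030773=0.00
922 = 922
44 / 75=0.59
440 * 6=2640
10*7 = 70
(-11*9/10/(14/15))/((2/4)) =-297/14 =-21.21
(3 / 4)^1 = 0.75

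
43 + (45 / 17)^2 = 14452 / 289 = 50.01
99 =99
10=10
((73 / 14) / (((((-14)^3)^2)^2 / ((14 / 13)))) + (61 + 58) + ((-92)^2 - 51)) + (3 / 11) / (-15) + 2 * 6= 346340105923327377327 / 40536147348336640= 8543.98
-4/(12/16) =-16/3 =-5.33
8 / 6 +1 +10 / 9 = 31 / 9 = 3.44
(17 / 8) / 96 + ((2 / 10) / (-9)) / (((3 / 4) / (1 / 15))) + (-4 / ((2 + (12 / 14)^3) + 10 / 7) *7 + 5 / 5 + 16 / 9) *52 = -3221783321 / 15033600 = -214.31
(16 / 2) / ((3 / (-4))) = -32 / 3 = -10.67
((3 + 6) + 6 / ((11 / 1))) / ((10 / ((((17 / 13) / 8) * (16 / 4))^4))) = 1753941 / 10053472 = 0.17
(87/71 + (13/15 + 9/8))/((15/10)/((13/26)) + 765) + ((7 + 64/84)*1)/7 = 356865601/320624640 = 1.11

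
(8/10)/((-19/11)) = -44/95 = -0.46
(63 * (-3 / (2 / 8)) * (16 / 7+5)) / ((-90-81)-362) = 5508 / 533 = 10.33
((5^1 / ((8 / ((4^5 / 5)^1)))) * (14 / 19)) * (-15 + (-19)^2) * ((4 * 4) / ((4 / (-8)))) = -19841024 / 19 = -1044264.42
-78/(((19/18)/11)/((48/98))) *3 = -1111968/931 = -1194.38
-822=-822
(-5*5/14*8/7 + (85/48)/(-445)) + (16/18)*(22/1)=10996477/627984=17.51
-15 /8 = -1.88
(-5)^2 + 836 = 861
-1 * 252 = -252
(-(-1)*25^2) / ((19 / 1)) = 625 / 19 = 32.89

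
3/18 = 1/6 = 0.17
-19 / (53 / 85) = -1615 / 53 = -30.47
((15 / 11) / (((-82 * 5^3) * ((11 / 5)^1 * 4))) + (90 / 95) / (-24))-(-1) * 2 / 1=1.96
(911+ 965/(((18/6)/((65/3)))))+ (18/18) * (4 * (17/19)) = 1348168/171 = 7884.02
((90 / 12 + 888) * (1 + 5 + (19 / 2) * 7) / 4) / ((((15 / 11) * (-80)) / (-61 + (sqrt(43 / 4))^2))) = 38279043 / 5120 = 7476.38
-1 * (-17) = 17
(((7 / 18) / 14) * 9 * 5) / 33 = 5 / 132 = 0.04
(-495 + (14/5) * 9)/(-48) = 783/80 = 9.79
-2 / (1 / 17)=-34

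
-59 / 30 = -1.97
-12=-12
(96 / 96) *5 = 5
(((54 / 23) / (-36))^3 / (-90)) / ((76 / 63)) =189 / 73975360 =0.00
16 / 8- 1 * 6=-4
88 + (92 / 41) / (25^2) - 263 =-175.00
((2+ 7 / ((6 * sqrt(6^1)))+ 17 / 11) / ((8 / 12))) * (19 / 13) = 133 * sqrt(6) / 312+ 171 / 22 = 8.82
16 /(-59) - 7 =-429 /59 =-7.27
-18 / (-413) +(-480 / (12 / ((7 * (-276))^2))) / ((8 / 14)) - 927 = -107910542673 / 413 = -261284606.96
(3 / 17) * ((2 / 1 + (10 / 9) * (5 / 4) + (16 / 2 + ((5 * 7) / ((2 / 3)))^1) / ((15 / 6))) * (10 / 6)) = 2483 / 306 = 8.11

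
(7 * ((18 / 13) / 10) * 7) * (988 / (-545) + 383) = 91616427 / 35425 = 2586.21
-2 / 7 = -0.29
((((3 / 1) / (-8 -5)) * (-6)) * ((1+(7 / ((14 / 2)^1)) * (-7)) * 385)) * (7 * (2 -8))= 1746360 / 13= 134335.38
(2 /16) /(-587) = -1 /4696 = -0.00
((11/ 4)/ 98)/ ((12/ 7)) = 11/ 672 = 0.02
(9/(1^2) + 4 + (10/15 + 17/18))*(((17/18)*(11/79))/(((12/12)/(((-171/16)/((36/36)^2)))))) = -934439/45504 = -20.54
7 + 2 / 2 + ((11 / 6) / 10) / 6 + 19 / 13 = 44423 / 4680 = 9.49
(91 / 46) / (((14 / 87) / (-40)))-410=-20740 / 23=-901.74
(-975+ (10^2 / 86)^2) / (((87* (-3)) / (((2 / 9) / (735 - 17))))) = 1800275 / 1559245059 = 0.00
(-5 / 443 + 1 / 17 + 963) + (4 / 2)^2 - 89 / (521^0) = 6612576 / 7531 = 878.05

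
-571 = -571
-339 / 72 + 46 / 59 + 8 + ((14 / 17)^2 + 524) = 216376997 / 409224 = 528.75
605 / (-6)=-605 / 6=-100.83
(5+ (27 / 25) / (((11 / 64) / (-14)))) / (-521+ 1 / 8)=182536 / 1145925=0.16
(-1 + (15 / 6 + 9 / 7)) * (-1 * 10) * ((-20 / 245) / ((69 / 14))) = 520 / 1127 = 0.46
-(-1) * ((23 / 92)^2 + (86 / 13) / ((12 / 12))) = 1389 / 208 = 6.68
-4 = -4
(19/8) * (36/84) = 57/56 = 1.02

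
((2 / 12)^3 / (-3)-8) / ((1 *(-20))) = 1037 / 2592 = 0.40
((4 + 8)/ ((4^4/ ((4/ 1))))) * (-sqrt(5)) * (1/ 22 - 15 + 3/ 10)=1209 * sqrt(5)/ 440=6.14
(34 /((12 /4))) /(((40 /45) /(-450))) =-11475 /2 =-5737.50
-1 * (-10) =10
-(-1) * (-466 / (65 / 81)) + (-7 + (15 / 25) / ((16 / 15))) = -610631 / 1040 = -587.15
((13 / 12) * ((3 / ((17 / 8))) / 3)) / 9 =0.06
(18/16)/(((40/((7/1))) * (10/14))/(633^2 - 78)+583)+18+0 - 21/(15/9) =2472842348847/457770185480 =5.40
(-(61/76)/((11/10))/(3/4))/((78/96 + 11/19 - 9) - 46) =9760/537801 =0.02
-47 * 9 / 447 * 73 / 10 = -10293 / 1490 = -6.91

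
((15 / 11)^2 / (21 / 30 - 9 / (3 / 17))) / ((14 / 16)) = -0.04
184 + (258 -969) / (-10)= 2551 / 10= 255.10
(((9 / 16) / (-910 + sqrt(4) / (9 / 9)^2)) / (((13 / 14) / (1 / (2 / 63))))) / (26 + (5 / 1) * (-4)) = -1323 / 377728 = -0.00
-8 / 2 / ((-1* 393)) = 4 / 393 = 0.01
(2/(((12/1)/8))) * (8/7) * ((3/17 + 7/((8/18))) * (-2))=-5776/119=-48.54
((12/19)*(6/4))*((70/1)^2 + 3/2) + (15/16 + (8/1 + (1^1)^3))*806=1923279/152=12653.15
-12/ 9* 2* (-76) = 608/ 3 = 202.67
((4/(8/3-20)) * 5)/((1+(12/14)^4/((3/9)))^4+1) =-0.02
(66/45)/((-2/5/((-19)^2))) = -3971/3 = -1323.67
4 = 4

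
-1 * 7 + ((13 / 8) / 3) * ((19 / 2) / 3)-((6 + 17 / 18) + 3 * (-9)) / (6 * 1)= -839 / 432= -1.94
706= 706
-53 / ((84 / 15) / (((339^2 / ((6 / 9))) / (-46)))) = 91362195 / 2576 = 35466.69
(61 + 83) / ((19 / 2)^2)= 1.60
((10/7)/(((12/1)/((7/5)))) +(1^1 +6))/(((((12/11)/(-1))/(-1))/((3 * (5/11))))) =215/24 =8.96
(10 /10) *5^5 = 3125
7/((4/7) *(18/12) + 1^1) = 49/13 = 3.77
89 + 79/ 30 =2749/ 30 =91.63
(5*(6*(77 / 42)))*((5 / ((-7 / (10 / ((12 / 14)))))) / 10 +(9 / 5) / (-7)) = -2519 / 42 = -59.98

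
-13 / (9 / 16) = -208 / 9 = -23.11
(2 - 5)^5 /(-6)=81 /2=40.50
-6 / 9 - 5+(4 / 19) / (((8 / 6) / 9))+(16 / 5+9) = 7.95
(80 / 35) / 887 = 16 / 6209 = 0.00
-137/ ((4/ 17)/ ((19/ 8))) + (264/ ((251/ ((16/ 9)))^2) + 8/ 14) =-526682242711/ 381030048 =-1382.26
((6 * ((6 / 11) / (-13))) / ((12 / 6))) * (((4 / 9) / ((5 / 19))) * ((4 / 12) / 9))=-152 / 19305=-0.01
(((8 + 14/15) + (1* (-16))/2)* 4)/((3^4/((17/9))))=952/10935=0.09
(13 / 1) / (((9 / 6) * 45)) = 26 / 135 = 0.19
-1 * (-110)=110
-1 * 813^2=-660969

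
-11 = -11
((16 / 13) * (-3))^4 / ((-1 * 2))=-2654208 / 28561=-92.93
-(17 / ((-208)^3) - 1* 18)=161980433 / 8998912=18.00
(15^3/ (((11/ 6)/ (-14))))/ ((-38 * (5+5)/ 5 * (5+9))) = 10125/ 418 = 24.22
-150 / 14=-10.71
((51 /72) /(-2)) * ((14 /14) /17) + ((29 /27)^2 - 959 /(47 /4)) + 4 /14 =-307758235 /3837456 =-80.20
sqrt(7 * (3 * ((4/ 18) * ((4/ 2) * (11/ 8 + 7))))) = sqrt(2814)/ 6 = 8.84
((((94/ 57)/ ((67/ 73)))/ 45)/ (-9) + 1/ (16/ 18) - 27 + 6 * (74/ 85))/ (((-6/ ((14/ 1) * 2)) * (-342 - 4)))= -30414865663/ 109171919880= -0.28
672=672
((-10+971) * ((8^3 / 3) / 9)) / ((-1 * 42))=-246016 / 567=-433.89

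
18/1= 18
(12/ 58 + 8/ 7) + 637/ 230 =192331/ 46690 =4.12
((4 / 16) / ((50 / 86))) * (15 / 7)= 0.92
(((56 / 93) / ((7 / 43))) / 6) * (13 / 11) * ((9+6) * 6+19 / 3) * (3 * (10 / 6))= 3231020 / 9207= 350.93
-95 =-95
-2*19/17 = -38/17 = -2.24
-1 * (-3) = 3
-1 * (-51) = 51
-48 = -48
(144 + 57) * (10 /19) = 2010 /19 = 105.79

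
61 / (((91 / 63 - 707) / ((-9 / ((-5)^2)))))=4941 / 158750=0.03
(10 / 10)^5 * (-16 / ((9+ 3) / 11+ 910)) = -0.02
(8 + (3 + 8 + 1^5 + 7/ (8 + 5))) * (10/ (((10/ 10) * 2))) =1335/ 13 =102.69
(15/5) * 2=6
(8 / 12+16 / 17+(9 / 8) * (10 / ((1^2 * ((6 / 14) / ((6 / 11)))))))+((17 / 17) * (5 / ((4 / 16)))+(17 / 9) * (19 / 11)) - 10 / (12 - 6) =126299 / 3366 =37.52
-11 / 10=-1.10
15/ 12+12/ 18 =23/ 12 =1.92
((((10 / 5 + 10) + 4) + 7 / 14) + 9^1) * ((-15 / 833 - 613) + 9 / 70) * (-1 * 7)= 109400.76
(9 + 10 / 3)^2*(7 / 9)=9583 / 81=118.31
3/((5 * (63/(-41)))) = -41/105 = -0.39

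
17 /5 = 3.40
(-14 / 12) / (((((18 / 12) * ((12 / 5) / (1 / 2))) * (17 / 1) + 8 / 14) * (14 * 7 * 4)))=-5 / 206592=-0.00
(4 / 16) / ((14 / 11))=11 / 56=0.20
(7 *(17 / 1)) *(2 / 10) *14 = 333.20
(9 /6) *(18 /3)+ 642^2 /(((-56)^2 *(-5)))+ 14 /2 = -40321 /3920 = -10.29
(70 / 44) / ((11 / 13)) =1.88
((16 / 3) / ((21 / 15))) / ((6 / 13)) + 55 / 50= 5893 / 630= 9.35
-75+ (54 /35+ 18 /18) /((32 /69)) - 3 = -81219 /1120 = -72.52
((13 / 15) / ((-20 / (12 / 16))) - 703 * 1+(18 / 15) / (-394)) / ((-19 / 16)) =55399201 / 93575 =592.03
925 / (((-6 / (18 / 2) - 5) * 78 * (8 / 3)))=-2775 / 3536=-0.78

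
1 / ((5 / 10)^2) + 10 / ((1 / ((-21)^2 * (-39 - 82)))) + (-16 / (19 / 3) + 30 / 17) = -172354984 / 323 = -533606.76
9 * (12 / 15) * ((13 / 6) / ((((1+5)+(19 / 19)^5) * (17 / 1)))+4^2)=68622 / 595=115.33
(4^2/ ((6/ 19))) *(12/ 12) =152/ 3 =50.67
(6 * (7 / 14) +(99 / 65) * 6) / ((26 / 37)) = 17.27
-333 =-333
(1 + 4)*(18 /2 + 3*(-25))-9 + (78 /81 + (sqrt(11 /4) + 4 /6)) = -9109 /27 + sqrt(11) /2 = -335.71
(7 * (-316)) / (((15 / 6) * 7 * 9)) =-632 / 45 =-14.04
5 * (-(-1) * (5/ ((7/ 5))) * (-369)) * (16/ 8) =-92250/ 7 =-13178.57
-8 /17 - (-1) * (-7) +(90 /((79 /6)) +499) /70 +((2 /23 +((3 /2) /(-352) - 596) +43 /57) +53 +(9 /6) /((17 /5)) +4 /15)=-7833512530243 /14460994240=-541.70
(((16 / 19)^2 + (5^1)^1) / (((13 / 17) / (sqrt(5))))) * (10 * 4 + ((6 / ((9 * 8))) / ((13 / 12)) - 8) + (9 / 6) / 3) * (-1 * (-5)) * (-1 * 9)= -1335435255 * sqrt(5) / 122018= -24472.82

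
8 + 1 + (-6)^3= -207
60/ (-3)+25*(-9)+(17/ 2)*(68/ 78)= -9266/ 39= -237.59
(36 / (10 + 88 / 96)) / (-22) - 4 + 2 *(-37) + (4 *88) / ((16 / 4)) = 14194 / 1441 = 9.85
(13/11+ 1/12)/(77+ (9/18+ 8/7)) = 1169/72666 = 0.02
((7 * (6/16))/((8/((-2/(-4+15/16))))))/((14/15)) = 45/196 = 0.23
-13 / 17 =-0.76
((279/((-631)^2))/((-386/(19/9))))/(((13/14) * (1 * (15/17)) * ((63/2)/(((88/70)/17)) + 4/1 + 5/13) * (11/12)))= -2242912/189162215922165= -0.00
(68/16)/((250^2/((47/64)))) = 799/16000000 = 0.00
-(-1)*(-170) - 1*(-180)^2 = -32570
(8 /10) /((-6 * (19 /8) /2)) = -32 /285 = -0.11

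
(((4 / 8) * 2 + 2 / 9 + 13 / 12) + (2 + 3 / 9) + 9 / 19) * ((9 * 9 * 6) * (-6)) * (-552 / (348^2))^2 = -16649217 / 53753356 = -0.31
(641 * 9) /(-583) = -5769 /583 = -9.90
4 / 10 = 2 / 5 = 0.40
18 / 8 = 9 / 4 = 2.25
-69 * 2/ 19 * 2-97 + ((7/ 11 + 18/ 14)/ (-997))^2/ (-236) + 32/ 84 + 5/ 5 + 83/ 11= -2033506707939989/ 19819771091043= -102.60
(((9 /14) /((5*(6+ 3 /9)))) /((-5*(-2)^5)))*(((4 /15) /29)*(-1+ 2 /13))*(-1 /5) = 99 /501410000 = 0.00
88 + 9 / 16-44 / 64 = 703 / 8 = 87.88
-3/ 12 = -1/ 4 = -0.25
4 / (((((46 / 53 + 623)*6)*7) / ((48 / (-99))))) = -1696 / 22914045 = -0.00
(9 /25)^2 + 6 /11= 0.68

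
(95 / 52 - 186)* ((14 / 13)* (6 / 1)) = -201117 / 169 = -1190.04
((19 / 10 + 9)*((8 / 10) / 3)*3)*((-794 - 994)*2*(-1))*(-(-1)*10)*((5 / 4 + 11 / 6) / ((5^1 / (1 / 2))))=96146.72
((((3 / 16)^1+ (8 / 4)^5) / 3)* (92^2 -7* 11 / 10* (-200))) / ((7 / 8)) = 2576030 / 21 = 122668.10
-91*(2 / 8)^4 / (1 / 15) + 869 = 221099 / 256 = 863.67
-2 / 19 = -0.11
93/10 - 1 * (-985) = 9943/10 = 994.30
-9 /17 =-0.53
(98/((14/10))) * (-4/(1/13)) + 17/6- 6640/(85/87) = -1064207/102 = -10433.40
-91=-91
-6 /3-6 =-8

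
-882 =-882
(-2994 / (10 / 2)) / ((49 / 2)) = -5988 / 245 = -24.44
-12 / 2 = -6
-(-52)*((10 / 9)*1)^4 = 520000 / 6561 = 79.26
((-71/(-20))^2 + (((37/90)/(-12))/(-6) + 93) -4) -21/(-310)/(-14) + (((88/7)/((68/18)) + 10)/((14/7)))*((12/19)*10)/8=106.86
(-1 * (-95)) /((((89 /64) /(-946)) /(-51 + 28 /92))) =6706458880 /2047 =3276237.85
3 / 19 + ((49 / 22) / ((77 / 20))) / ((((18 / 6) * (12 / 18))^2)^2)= 3569 / 18392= 0.19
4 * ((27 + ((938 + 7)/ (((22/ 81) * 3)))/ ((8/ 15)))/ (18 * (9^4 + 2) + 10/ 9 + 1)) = 3487293/ 46781900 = 0.07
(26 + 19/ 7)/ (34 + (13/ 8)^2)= 192/ 245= 0.78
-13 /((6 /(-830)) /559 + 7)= -3015805 /1623892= -1.86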